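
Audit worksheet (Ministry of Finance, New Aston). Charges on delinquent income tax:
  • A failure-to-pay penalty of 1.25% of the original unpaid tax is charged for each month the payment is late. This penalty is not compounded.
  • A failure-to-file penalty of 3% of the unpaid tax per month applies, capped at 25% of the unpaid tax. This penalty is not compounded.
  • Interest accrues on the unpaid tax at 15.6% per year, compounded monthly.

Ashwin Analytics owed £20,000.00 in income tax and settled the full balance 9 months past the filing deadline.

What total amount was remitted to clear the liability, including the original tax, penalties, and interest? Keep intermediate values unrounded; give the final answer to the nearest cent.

Failure-to-file: 9 × 3% × £20,000.00 = £5,400.00, capped at 25% × £20,000.00 = £5,000.00
Failure-to-pay penalty: 9 × 1.25% × £20,000.00 = £2,250.00
Interest (15.6%/yr ÷ 12 = 1.3%/month): £20,000.00 × ((1 + 0.013)^9 − 1) = £2,465.4439…
Total = £20,000.00 + £7,250.0000 + £2,465.4439… = £29,715.44

£29,715.44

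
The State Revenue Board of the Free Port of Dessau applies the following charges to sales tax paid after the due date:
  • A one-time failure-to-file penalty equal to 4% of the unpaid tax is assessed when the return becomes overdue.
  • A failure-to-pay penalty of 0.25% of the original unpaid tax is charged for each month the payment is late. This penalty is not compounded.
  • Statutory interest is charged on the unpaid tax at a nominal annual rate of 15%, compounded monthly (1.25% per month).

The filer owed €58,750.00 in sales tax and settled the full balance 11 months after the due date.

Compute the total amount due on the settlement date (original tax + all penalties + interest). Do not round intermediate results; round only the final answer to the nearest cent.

€71,318.05

Failure-to-file penalty: 4% × €58,750.00 = €2,350.00
Failure-to-pay penalty: 11 × 0.25% × €58,750.00 = €1,615.63…
Interest: €58,750.00 × ((1 + 0.0125)^11 − 1) = €58,750.00 × 0.1464242… = €8,602.4226…
Total = €58,750.00 + €3,965.6250 + €8,602.4226… = €71,318.05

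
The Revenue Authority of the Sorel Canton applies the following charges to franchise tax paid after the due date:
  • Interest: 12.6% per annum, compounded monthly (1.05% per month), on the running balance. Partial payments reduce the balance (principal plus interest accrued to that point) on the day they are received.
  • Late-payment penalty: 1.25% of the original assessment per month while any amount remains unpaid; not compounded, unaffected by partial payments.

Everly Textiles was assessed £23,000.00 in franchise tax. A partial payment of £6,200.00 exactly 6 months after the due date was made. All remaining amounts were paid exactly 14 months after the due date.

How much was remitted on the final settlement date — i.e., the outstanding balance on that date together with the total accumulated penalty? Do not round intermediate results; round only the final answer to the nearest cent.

£23,906.38

Balance at month 6: £23,000.0000 × (1 + 0.0105)^6 = £24,487.5730…
After £6,200.00 payment: £24,487.5730… − £6,200.00 = £18,287.5730…
Balance at month 14: £18,287.5730… × (1 + 0.0105)^8 = £19,881.3841…
Penalty: 14 × 1.25% × £23,000.00 = £4,025.00
Final settlement = outstanding balance + penalty = £19,881.3841… + £4,025.00 = £23,906.38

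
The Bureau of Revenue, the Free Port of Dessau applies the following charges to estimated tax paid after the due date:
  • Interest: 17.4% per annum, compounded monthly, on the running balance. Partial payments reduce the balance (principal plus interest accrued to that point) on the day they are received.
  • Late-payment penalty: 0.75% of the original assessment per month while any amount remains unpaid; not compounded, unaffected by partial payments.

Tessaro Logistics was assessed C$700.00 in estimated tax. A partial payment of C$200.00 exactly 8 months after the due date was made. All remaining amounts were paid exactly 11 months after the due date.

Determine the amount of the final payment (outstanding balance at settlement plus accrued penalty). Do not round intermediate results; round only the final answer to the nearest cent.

C$669.03

Monthly rate = 17.4% ÷ 12 = 1.45%
Balance at month 8: C$700.0000 × (1 + 0.0145)^8 = C$785.4426…
After C$200.00 payment: C$785.4426… − C$200.00 = C$585.4426…
Balance at month 11: C$585.4426… × (1 + 0.0145)^3 = C$611.2804…
Penalty: 11 × 0.75% × C$700.00 = C$57.75
Final settlement = outstanding balance + penalty = C$611.2804… + C$57.75 = C$669.03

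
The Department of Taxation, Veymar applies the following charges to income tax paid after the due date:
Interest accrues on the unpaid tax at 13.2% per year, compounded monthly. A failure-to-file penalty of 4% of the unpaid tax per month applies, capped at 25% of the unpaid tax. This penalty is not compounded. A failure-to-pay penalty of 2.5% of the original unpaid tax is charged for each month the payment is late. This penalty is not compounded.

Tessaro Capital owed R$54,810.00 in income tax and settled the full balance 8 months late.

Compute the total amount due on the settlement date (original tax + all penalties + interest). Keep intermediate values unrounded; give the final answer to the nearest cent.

Failure-to-file: 8 × 4% × R$54,810.00 = R$17,539.20, capped at 25% × R$54,810.00 = R$13,702.50
Failure-to-pay penalty = 2.5% × R$54,810.00 × 8 mo = R$10,962.00
Interest (13.2%/yr ÷ 12 = 1.1%/month): R$54,810.00 × ((1 + 0.011)^8 − 1) = R$5,013.1183…
Total = R$54,810.00 + R$24,664.5000 + R$5,013.1183… = R$84,487.62

R$84,487.62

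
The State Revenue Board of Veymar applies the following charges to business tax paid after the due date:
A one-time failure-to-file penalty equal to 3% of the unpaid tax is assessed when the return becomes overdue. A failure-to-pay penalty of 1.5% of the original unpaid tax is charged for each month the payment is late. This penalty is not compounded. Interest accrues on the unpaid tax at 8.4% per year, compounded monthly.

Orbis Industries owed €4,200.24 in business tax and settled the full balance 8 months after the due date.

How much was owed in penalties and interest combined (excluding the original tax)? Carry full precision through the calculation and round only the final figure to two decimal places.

Failure-to-file penalty: 3% × €4,200.24 = €126.01…
Failure-to-pay penalty = 1.5% × €4,200.24 × 8 mo = €504.03…
Interest (8.4%/yr ÷ 12 = 0.7%/month): €4,200.24 × ((1 + 0.007)^8 − 1) = €241.0576…
Penalties + interest = €630.0360 + €241.0576… = €871.09

€871.09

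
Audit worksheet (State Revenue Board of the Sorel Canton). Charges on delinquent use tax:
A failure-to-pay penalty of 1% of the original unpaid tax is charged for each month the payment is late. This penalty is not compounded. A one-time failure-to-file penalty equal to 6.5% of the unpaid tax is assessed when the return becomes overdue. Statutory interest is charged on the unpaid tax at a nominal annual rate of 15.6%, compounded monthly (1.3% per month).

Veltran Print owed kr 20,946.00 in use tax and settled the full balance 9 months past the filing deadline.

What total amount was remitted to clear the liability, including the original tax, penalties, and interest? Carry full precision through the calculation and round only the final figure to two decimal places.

kr 26,774.69

Failure-to-file penalty: 6.5% × kr 20,946.00 = kr 1,361.49
Failure-to-pay penalty = 1% × kr 20,946.00 × 9 mo = kr 1,885.14
Interest: kr 20,946.00 × ((1 + 0.013)^9 − 1) = kr 20,946.00 × 0.1232722… = kr 2,582.0594…
Total = kr 20,946.00 + kr 3,246.6300 + kr 2,582.0594… = kr 26,774.69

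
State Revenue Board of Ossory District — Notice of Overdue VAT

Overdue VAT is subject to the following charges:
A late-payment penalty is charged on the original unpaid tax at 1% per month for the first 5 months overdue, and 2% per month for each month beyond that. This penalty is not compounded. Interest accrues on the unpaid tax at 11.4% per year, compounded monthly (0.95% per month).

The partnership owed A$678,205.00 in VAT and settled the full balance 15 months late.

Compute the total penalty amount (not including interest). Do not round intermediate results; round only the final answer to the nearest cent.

Penalty, months 1–5: 5 × 1% × A$678,205.00 = A$33,910.25
Penalty, months 6–15: 10 × 2% × A$678,205.00 = A$135,641.00
Total penalty = A$33,910.25 + A$135,641.00 = A$169,551.25

A$169,551.25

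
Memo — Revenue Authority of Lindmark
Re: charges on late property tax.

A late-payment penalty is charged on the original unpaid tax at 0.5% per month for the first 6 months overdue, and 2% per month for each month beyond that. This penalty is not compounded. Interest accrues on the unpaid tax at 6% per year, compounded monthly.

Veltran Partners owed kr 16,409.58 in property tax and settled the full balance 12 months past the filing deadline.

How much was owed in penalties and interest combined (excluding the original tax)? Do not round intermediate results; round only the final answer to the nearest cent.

kr 3,473.54

Penalty, months 1–6: 6 × 0.5% × kr 16,409.58 = kr 492.29…
Penalty, months 7–12: 6 × 2% × kr 16,409.58 = kr 1,969.15…
Interest (6%/yr ÷ 12 = 0.5%/month): kr 16,409.58 × ((1 + 0.005)^12 − 1) = kr 1,012.1070…
Penalties + interest = kr 2,461.4370 + kr 1,012.1070… = kr 3,473.54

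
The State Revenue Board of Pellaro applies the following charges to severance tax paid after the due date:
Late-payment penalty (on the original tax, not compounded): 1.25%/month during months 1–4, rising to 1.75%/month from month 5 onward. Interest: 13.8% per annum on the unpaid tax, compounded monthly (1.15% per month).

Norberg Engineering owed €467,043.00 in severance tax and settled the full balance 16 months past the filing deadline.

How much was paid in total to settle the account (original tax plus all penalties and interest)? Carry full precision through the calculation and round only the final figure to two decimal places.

Penalty, months 1–4: 4 × 1.25% × €467,043.00 = €23,352.15
Penalty, months 5–16: 12 × 1.75% × €467,043.00 = €98,079.03
Interest: €467,043.00 × ((1 + 0.0115)^16 − 1) = €467,043.00 × 0.2007544… = €93,760.9463…
Total = €467,043.00 + €121,431.1800 + €93,760.9463… = €682,235.13

€682,235.13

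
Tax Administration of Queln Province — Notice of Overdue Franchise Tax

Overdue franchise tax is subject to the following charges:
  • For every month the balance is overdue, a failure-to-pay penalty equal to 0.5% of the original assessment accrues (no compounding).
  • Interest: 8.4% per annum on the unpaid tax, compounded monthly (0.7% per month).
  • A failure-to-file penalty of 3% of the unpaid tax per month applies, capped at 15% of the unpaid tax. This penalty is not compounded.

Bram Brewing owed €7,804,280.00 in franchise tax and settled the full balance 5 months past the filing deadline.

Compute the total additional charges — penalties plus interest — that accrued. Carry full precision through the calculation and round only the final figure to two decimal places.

Failure-to-file: 5 × 3% × €7,804,280.00 = €1,170,642.00, capped at 15% × €7,804,280.00 = €1,170,642.00
Failure-to-pay penalty = 0.5% × €7,804,280.00 × 5 mo = €195,107.00
Interest: €7,804,280.00 × ((1 + 0.007)^5 − 1) = €7,804,280.00 × 0.0354934… = €277,000.7597…
Penalties + interest = €1,365,749.0000 + €277,000.7597… = €1,642,749.76

€1,642,749.76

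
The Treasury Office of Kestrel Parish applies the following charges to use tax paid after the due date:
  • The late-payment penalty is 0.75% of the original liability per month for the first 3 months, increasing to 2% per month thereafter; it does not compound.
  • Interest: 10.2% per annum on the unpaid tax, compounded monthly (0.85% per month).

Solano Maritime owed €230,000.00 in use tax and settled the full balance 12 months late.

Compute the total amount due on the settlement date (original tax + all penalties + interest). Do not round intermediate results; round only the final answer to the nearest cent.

€301,163.43

Penalty, months 1–3: 3 × 0.75% × €230,000.00 = €5,175.00
Penalty, months 4–12: 9 × 2% × €230,000.00 = €41,400.00
Interest: €230,000.00 × ((1 + 0.0085)^12 − 1) = €230,000.00 × 0.1069062… = €24,588.4322…
Total = €230,000.00 + €46,575.0000 + €24,588.4322… = €301,163.43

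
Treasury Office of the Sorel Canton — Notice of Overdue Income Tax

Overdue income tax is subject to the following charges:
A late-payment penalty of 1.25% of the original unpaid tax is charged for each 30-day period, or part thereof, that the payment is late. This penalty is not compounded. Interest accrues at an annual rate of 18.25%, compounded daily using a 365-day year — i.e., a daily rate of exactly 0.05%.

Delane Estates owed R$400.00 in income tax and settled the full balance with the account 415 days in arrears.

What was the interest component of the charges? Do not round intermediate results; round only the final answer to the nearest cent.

Interest: R$400.00 × ((1 + 0.0005)^415 − 1) = R$400.00 × 0.23053390… = R$92.2136…

R$92.21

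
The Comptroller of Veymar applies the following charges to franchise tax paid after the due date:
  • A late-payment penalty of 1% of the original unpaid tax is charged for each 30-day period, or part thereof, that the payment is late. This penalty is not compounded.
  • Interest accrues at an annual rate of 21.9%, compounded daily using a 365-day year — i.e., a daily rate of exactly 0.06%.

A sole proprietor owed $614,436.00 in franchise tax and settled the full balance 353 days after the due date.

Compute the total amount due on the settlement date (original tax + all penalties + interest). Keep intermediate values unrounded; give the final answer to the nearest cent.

$833,065.96

Penalty periods: ⌈353/30⌉ = 12; penalty = 12 × 1% × $614,436.00 = $73,732.32
Interest: $614,436.00 × ((1 + 0.0006)^353 − 1) = $614,436.00 × 0.23582218… = $144,897.6401…
Total = $614,436.00 + $73,732.3200 + $144,897.6401… = $833,065.96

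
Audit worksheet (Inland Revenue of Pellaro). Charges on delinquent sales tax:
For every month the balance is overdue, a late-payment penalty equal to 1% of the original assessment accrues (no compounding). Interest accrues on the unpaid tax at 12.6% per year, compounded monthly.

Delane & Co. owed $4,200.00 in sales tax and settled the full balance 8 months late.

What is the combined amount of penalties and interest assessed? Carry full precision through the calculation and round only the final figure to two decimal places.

Late-payment penalty: 8 × 1% × $4,200.00 = $336.00
Interest (12.6%/yr ÷ 12 = 1.05%/month): $4,200.00 × ((1 + 0.0105)^8 − 1) = $366.0413…
Penalties + interest = $336.0000 + $366.0413… = $702.04

$702.04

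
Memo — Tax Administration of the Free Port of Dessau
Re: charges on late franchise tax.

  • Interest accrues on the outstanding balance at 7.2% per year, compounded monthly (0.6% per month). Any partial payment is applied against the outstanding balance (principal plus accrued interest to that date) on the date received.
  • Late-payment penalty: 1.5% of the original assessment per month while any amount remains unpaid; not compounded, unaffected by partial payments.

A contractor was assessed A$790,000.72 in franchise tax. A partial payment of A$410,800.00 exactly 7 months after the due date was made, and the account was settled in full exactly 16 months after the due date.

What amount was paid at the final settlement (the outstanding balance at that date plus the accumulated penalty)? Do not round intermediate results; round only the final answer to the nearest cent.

Balance at month 7: A$790,000.7200 × (1 + 0.006)^7 = A$823,783.9992…
After A$410,800.00 payment: A$823,783.9992… − A$410,800.00 = A$412,983.9992…
Balance at month 16: A$412,983.9992… × (1 + 0.006)^9 = A$435,827.9234…
Penalty: 16 × 1.5% × A$790,000.72 = A$189,600.17…
Final settlement = outstanding balance + penalty = A$435,827.9234… + A$189,600.17… = A$625,428.10

A$625,428.10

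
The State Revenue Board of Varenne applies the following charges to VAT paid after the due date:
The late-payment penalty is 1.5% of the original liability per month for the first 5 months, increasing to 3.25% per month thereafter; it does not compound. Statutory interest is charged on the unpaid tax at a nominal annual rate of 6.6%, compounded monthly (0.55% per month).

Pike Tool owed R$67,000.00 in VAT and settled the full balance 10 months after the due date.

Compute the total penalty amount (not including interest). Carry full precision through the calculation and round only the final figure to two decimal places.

Penalty, months 1–5: 5 × 1.5% × R$67,000.00 = R$5,025.00
Penalty, months 6–10: 5 × 3.25% × R$67,000.00 = R$10,887.50
Total penalty = R$5,025.00 + R$10,887.50 = R$15,912.50

R$15,912.50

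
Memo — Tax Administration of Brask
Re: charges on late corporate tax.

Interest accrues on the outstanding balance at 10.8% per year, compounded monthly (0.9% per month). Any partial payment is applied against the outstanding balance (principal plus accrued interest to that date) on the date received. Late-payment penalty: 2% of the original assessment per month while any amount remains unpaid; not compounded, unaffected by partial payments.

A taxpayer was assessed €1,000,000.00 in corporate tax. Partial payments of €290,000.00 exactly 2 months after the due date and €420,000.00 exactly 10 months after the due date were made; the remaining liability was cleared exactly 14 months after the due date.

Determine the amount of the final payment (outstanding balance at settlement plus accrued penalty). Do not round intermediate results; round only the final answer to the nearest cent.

Balance at month 2: €1,000,000.0000 × (1 + 0.009)^2 = €1,018,081.0000
After €290,000.00 payment: €1,018,081.0000 − €290,000.00 = €728,081.0000
Balance at month 10: €728,081.0000 × (1 + 0.009)^8 = €782,184.1797…
After €420,000.00 payment: €782,184.1797… − €420,000.00 = €362,184.1797…
Balance at month 14: €362,184.1797… × (1 + 0.009)^4 = €375,399.8902…
Penalty: 14 × 2% × €1,000,000.00 = €280,000.00
Final settlement = outstanding balance + penalty = €375,399.8902… + €280,000.00 = €655,399.89

€655,399.89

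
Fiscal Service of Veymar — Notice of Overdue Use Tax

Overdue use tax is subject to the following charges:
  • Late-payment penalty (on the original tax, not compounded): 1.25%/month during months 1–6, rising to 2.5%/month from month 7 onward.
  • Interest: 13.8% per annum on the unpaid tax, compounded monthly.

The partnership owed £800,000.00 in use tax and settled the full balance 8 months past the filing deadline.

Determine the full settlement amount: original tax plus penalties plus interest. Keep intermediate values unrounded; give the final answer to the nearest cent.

Penalty, months 1–6: 6 × 1.25% × £800,000.00 = £60,000.00
Penalty, months 7–8: 2 × 2.5% × £800,000.00 = £40,000.00
Interest (13.8%/yr ÷ 12 = 1.15%/month): £800,000.00 × ((1 + 0.0115)^8 − 1) = £76,631.5237…
Total = £800,000.00 + £100,000.0000 + £76,631.5237… = £976,631.52

£976,631.52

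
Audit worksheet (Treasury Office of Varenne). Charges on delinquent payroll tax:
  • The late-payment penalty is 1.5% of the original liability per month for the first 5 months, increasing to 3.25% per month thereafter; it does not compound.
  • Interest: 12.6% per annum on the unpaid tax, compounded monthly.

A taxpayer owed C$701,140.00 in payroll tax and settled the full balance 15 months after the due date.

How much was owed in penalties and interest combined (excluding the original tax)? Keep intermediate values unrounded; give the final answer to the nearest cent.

Penalty, months 1–5: 5 × 1.5% × C$701,140.00 = C$52,585.50
Penalty, months 6–15: 10 × 3.25% × C$701,140.00 = C$227,870.50
Interest (12.6%/yr ÷ 12 = 1.05%/month): C$701,140.00 × ((1 + 0.0105)^15 − 1) = C$118,927.3325…
Penalties + interest = C$280,456.0000 + C$118,927.3325… = C$399,383.33

C$399,383.33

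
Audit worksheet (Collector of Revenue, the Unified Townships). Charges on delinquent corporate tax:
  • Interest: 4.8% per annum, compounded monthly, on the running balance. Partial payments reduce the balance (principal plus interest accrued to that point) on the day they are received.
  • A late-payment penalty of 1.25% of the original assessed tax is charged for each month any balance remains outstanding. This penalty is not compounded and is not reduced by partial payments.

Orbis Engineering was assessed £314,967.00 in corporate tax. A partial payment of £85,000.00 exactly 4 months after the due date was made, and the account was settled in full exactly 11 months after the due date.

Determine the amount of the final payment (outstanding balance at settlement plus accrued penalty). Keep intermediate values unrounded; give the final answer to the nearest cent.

£285,005.28

Monthly rate = 4.8% ÷ 12 = 0.4%
Balance at month 4: £314,967.0000 × (1 + 0.004)^4 = £320,036.7895…
After £85,000.00 payment: £320,036.7895… − £85,000.00 = £235,036.7895…
Balance at month 11: £235,036.7895… × (1 + 0.004)^7 = £241,697.3206…
Penalty: 11 × 1.25% × £314,967.00 = £43,307.96…
Final settlement = outstanding balance + penalty = £241,697.3206… + £43,307.96… = £285,005.28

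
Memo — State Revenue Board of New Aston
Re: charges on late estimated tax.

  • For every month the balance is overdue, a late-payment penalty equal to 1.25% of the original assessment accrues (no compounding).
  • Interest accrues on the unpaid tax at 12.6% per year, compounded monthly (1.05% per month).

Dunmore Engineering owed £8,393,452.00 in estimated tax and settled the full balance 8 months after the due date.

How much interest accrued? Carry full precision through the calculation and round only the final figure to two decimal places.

Interest: £8,393,452.00 × ((1 + 0.0105)^8 − 1) = £8,393,452.00 × 0.0871527… = £731,511.8785…

£731,511.88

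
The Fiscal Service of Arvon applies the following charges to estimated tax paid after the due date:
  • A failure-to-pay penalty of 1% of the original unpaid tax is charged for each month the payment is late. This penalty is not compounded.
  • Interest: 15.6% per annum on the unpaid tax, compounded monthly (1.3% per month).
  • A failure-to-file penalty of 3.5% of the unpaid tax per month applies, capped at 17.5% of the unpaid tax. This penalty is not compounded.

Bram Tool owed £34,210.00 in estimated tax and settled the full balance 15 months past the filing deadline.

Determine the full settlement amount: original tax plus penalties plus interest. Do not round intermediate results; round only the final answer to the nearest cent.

£52,641.83

Failure-to-file: 15 × 3.5% × £34,210.00 = £17,960.25, capped at 17.5% × £34,210.00 = £5,986.75
Failure-to-pay penalty: 15 × 1% × £34,210.00 = £5,131.50
Interest: £34,210.00 × ((1 + 0.013)^15 − 1) = £34,210.00 × 0.2137848… = £7,313.5767…
Total = £34,210.00 + £11,118.2500 + £7,313.5767… = £52,641.83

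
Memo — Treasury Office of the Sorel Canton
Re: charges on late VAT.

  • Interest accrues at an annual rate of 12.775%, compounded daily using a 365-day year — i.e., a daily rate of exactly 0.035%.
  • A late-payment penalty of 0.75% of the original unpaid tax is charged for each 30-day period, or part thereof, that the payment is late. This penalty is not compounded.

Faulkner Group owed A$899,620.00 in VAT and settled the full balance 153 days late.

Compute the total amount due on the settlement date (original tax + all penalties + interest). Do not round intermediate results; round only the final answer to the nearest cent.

A$989,581.87

Penalty periods: ⌈153/30⌉ = 6; penalty = 6 × 0.75% × A$899,620.00 = A$40,482.90
Interest: A$899,620.00 × ((1 + 0.00035)^153 − 1) = A$899,620.00 × 0.05499986… = A$49,478.9709…
Total = A$899,620.00 + A$40,482.9000 + A$49,478.9709… = A$989,581.87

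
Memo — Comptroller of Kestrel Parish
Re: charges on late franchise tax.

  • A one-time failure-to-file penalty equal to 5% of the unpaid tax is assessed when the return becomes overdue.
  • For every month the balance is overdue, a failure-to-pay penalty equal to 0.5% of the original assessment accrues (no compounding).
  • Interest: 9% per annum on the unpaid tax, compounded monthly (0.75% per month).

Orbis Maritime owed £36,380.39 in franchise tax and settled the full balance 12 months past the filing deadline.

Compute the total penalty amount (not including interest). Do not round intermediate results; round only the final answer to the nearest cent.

£4,001.84

Failure-to-file penalty: 5% × £36,380.39 = £1,819.02…
Failure-to-pay penalty = 0.5% × £36,380.39 × 12 mo = £2,182.82…
Total penalty = £1,819.02… + £2,182.82… = £4,001.84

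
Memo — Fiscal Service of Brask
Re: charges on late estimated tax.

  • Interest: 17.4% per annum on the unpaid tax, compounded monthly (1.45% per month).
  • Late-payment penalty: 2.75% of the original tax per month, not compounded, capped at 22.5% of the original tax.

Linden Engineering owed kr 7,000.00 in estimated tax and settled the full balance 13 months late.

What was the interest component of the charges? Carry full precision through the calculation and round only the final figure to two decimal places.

Interest: kr 7,000.00 × ((1 + 0.0145)^13 − 1) = kr 7,000.00 × 0.2058039… = kr 1,440.6270…

kr 1,440.63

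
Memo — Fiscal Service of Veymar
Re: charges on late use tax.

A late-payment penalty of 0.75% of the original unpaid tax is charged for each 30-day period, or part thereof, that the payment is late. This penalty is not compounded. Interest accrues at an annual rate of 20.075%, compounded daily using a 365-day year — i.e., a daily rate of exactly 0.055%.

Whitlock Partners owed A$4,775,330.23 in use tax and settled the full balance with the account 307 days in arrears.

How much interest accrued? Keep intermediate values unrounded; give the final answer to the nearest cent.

Interest: A$4,775,330.23 × ((1 + 0.00055)^307 − 1) = A$4,775,330.23 × 0.18388758… = A$878,123.9233…

A$878,123.92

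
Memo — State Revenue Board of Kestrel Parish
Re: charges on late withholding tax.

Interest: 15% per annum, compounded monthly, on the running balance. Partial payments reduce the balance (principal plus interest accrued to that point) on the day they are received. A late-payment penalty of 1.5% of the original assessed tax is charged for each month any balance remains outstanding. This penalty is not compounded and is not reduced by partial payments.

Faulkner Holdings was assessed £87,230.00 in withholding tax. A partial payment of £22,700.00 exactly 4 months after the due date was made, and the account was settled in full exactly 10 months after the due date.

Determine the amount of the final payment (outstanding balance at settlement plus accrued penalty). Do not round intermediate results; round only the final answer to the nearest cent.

£87,395.89

Monthly rate = 15% ÷ 12 = 1.25%
Balance at month 4: £87,230.0000 × (1 + 0.0125)^4 = £91,673.9617…
After £22,700.00 payment: £91,673.9617… − £22,700.00 = £68,973.9617…
Balance at month 10: £68,973.9617… × (1 + 0.0125)^6 = £74,311.3863…
Penalty: 10 × 1.5% × £87,230.00 = £13,084.50
Final settlement = outstanding balance + penalty = £74,311.3863… + £13,084.50 = £87,395.89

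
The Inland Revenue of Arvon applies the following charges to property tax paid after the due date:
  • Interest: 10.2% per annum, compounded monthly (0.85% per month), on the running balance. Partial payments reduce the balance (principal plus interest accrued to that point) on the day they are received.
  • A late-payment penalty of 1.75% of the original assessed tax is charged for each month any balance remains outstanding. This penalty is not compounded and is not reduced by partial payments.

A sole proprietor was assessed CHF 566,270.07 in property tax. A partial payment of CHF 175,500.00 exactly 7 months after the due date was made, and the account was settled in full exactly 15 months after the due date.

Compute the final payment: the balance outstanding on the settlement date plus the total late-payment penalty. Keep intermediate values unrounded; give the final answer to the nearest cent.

CHF 603,778.47

Balance at month 7: CHF 566,270.0700 × (1 + 0.0085)^7 = CHF 600,834.5880…
After CHF 175,500.00 payment: CHF 600,834.5880… − CHF 175,500.00 = CHF 425,334.5880…
Balance at month 15: CHF 425,334.5880… × (1 + 0.0085)^8 = CHF 455,132.5761…
Penalty: 15 × 1.75% × CHF 566,270.07 = CHF 148,645.89…
Final settlement = outstanding balance + penalty = CHF 455,132.5761… + CHF 148,645.89… = CHF 603,778.47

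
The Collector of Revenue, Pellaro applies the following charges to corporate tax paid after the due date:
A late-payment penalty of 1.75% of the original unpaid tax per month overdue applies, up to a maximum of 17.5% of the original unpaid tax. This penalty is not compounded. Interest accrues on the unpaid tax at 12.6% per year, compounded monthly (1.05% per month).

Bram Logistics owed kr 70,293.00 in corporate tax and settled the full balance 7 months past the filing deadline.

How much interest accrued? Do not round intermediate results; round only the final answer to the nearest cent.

Interest: kr 70,293.00 × ((1 + 0.0105)^7 − 1) = kr 70,293.00 × 0.0758562… = kr 5,332.1595…

kr 5,332.16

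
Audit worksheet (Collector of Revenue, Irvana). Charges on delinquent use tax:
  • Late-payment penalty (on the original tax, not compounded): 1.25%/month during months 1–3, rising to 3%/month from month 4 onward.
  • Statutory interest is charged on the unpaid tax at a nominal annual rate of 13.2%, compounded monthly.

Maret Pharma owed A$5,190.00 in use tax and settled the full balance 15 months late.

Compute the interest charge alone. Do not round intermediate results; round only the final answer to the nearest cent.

Interest (13.2%/yr ÷ 12 = 1.1%/month): A$5,190.00 × ((1 + 0.011)^15 − 1) = A$925.5383…

A$925.54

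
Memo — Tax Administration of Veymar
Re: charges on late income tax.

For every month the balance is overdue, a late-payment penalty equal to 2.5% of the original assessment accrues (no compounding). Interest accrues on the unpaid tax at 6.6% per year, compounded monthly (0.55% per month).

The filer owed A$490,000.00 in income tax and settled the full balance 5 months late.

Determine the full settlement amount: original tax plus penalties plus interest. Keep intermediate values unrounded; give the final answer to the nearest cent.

A$564,874.04

Late-payment penalty: 5 × 2.5% × A$490,000.00 = A$61,250.00
Interest: A$490,000.00 × ((1 + 0.0055)^5 − 1) = A$490,000.00 × 0.0278042… = A$13,624.0425…
Total = A$490,000.00 + A$61,250.0000 + A$13,624.0425… = A$564,874.04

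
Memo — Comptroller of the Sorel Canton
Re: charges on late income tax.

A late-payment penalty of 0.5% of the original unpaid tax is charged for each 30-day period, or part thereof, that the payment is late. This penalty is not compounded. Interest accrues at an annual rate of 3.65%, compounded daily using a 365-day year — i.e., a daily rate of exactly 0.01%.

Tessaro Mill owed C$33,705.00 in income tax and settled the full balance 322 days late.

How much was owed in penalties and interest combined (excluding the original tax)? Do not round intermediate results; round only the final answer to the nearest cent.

Penalty periods: ⌈322/30⌉ = 11; penalty = 11 × 0.5% × C$33,705.00 = C$1,853.78…
Interest: C$33,705.00 × ((1 + 0.0001)^322 − 1) = C$33,705.00 × 0.03272237… = C$1,102.9074…
Penalties + interest = C$1,853.7750 + C$1,102.9074… = C$2,956.68

C$2,956.68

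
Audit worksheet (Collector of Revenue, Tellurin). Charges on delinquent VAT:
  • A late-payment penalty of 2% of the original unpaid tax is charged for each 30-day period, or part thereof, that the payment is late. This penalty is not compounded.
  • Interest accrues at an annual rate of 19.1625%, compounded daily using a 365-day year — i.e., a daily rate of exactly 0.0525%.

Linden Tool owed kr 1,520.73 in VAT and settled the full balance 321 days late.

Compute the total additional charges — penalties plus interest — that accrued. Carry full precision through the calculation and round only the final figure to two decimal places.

kr 613.62

Penalty periods: ⌈321/30⌉ = 11; penalty = 11 × 2% × kr 1,520.73 = kr 334.56…
Interest: kr 1,520.73 × ((1 + 0.000525)^321 − 1) = kr 1,520.73 × 0.18350548… = kr 279.0623…
Penalties + interest = kr 334.5606 + kr 279.0623… = kr 613.62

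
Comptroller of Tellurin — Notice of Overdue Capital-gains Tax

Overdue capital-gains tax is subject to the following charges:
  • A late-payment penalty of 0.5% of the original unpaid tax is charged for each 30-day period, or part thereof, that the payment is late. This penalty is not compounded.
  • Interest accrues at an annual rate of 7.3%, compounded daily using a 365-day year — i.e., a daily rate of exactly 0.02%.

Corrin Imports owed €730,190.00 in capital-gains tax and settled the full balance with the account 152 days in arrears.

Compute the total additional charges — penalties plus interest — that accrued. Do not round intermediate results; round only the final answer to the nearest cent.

Penalty periods: ⌈152/30⌉ = 6; penalty = 6 × 0.5% × €730,190.00 = €21,905.70
Interest: €730,190.00 × ((1 + 0.0002)^152 − 1) = €730,190.00 × 0.03086366… = €22,536.3394…
Penalties + interest = €21,905.7000 + €22,536.3394… = €44,442.04

€44,442.04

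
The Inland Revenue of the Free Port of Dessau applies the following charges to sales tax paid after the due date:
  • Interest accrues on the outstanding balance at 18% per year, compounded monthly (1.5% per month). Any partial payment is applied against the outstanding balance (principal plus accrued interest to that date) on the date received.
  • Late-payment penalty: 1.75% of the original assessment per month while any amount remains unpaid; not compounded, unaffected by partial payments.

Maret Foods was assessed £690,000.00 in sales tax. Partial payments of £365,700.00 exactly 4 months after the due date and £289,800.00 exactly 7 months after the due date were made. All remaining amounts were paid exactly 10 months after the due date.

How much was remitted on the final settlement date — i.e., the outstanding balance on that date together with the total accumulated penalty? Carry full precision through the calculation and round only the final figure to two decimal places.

£218,613.37

Balance at month 4: £690,000.0000 × (1 + 0.015)^4 = £732,340.8499…
After £365,700.00 payment: £732,340.8499… − £365,700.00 = £366,640.8499…
Balance at month 7: £366,640.8499… × (1 + 0.015)^3 = £383,388.4082…
After £289,800.00 payment: £383,388.4082… − £289,800.00 = £93,588.4082…
Balance at month 10: £93,588.4082… × (1 + 0.015)^3 = £97,863.3746…
Penalty: 10 × 1.75% × £690,000.00 = £120,750.00
Final settlement = outstanding balance + penalty = £97,863.3746… + £120,750.00 = £218,613.37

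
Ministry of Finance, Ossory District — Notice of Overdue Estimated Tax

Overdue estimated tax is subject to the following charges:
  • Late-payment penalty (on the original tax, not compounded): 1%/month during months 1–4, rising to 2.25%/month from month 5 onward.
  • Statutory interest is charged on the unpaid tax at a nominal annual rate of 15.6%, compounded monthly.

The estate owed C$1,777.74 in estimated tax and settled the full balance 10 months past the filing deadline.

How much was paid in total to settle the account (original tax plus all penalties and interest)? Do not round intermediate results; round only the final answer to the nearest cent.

C$2,333.95

Penalty, months 1–4: 4 × 1% × C$1,777.74 = C$71.11…
Penalty, months 5–10: 6 × 2.25% × C$1,777.74 = C$239.99…
Interest (15.6%/yr ÷ 12 = 1.3%/month): C$1,777.74 × ((1 + 0.013)^10 − 1) = C$245.1054…
Total = C$1,777.74 + C$311.1045 + C$245.1054… = C$2,333.95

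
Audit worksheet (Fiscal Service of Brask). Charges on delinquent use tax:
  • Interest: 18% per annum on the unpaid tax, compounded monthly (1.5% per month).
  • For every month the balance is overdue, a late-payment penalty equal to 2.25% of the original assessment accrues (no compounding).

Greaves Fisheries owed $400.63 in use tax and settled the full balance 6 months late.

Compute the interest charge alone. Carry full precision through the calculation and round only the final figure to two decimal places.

$37.44

Interest: $400.63 × ((1 + 0.015)^6 − 1) = $400.63 × 0.0934433… = $37.4362…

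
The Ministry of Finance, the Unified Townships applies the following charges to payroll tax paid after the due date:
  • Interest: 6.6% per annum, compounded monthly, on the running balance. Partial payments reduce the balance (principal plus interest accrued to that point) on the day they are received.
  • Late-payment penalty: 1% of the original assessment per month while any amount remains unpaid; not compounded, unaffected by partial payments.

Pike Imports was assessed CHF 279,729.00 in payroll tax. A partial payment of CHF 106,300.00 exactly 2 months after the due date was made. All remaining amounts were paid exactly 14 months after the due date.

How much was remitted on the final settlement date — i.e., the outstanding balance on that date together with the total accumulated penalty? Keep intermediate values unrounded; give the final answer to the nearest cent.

CHF 227,685.45

Monthly rate = 6.6% ÷ 12 = 0.55%
Balance at month 2: CHF 279,729.0000 × (1 + 0.0055)^2 = CHF 282,814.4808…
After CHF 106,300.00 payment: CHF 282,814.4808… − CHF 106,300.00 = CHF 176,514.4808…
Balance at month 14: CHF 176,514.4808… × (1 + 0.0055)^12 = CHF 188,523.3892…
Penalty: 14 × 1% × CHF 279,729.00 = CHF 39,162.06
Final settlement = outstanding balance + penalty = CHF 188,523.3892… + CHF 39,162.06 = CHF 227,685.45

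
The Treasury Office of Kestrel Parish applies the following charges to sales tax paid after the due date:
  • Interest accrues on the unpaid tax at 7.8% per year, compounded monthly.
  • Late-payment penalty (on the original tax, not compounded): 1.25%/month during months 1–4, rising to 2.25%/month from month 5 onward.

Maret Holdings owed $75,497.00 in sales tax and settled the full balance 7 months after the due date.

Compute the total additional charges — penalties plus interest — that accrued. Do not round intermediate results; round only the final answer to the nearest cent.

$12,373.73

Penalty, months 1–4: 4 × 1.25% × $75,497.00 = $3,774.85
Penalty, months 5–7: 3 × 2.25% × $75,497.00 = $5,096.05…
Interest (7.8%/yr ÷ 12 = 0.65%/month): $75,497.00 × ((1 + 0.0065)^7 − 1) = $3,502.8286…
Penalties + interest = $8,870.8975 + $3,502.8286… = $12,373.73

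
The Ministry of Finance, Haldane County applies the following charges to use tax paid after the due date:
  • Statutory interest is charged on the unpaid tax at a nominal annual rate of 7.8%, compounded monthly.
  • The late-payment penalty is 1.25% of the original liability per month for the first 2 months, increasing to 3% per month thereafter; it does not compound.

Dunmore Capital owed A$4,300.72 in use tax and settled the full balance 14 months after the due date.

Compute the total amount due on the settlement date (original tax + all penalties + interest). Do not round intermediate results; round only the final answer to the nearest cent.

A$6,364.84

Penalty, months 1–2: 2 × 1.25% × A$4,300.72 = A$107.52…
Penalty, months 3–14: 12 × 3% × A$4,300.72 = A$1,548.26…
Interest (7.8%/yr ÷ 12 = 0.65%/month): A$4,300.72 × ((1 + 0.0065)^14 − 1) = A$408.3384…
Total = A$4,300.72 + A$1,655.7772 + A$408.3384… = A$6,364.84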